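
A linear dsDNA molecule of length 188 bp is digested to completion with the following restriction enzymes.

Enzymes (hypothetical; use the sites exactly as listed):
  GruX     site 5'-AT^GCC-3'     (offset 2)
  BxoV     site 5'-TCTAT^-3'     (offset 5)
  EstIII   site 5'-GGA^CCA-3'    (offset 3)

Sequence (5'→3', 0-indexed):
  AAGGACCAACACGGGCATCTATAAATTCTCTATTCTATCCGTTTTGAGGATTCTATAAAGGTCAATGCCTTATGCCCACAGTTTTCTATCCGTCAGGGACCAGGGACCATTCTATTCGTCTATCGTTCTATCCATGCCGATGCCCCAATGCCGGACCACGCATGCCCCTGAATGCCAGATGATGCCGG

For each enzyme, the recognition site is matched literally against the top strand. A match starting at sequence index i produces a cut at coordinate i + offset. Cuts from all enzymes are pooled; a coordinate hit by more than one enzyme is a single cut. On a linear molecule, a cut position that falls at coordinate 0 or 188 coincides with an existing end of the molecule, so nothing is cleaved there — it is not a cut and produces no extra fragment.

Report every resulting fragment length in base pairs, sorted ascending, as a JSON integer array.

Per-enzyme occurrences:
  GruX ATGCC/2: at [64, 71, 133, 139, 147, 161, 171, 181] ⇒ [66, 73, 135, 141, 149, 163, 173, 183]
  BxoV TCTAT/5: at [17, 28, 33, 51, 84, 110, 118, 126] ⇒ [22, 33, 38, 56, 89, 115, 123, 131]
  EstIII GGACCA/3: at [2, 96, 103, 152] ⇒ [5, 99, 106, 155]

Pooled cuts: [5, 22, 33, 38, 56, 66, 73, 89, 99, 106, 115, 123, 131, 135, 141, 149, 155, 163, 173, 183]

Fragment lengths:
  [0,5): 5 bp
  [5,22): 17 bp
  [22,33): 11 bp
  [33,38): 5 bp
  [38,56): 18 bp
  [56,66): 10 bp
  [66,73): 7 bp
  [73,89): 16 bp
  [89,99): 10 bp
  [99,106): 7 bp
  [106,115): 9 bp
  [115,123): 8 bp
  [123,131): 8 bp
  [131,135): 4 bp
  [135,141): 6 bp
  [141,149): 8 bp
  [149,155): 6 bp
  [155,163): 8 bp
  [163,173): 10 bp
  [173,183): 10 bp
  [183,188): 5 bp

[4,5,5,5,6,6,7,7,8,8,8,8,9,10,10,10,10,11,16,17,18]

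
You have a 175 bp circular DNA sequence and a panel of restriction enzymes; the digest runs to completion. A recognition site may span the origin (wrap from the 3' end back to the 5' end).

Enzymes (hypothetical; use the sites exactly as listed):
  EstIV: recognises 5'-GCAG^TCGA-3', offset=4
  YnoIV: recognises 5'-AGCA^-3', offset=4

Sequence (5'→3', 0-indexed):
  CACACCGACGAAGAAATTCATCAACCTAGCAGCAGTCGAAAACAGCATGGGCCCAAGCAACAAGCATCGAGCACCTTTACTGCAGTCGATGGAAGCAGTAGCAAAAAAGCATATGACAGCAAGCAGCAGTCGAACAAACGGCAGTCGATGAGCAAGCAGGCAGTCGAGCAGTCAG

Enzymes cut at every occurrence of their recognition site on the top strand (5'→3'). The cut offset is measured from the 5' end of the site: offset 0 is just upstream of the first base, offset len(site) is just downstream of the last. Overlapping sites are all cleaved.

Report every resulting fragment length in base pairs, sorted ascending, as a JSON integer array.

Site scan:
  EstIV GCAGTCGA/4: at [31, 81, 125, 140, 159] ⇒ [35, 85, 129, 144, 163]
  YnoIV AGCA/4: at [27, 30, 43, 55, 62, 69, 93, 99, 107, 117, 121, 124, 150, 154, 166, 173] ⇒ [2, 31, 34, 47, 59, 66, 73, 97, 103, 111, 121, 125, 128, 154, 158, 170]

All cut coordinates (distinct, sorted): [2, 31, 34, 35, 47, 59, 66, 73, 85, 97, 103, 111, 121, 125, 128, 129, 144, 154, 158, 163, 170]

Fragment lengths:
  2→31: 29 bp
  31→34: 3 bp
  34→35: 1 bp
  35→47: 12 bp
  47→59: 12 bp
  59→66: 7 bp
  66→73: 7 bp
  73→85: 12 bp
  85→97: 12 bp
  97→103: 6 bp
  103→111: 8 bp
  111→121: 10 bp
  121→125: 4 bp
  125→128: 3 bp
  128→129: 1 bp
  129→144: 15 bp
  144→154: 10 bp
  154→158: 4 bp
  158→163: 5 bp
  163→170: 7 bp
  170→2 (wrap): 175-170+2 = 7 bp

[1,1,3,3,4,4,5,6,7,7,7,7,8,10,10,12,12,12,12,15,29]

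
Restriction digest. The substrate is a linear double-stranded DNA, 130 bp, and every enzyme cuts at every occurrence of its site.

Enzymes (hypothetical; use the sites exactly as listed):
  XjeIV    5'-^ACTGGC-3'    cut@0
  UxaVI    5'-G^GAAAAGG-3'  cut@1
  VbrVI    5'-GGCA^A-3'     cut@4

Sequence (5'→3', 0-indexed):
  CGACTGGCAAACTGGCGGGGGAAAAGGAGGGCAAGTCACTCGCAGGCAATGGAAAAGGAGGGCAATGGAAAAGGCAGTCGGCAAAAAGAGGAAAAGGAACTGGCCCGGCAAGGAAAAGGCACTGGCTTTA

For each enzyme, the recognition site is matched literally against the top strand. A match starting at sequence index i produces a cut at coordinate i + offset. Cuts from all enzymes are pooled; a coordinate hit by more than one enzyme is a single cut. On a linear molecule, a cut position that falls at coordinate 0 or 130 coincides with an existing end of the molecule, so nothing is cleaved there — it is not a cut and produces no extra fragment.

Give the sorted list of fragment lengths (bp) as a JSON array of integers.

[1,2,2,3,3,7,7,8,8,10,10,12,13,13,15,16]

Per-enzyme occurrences:
  XjeIV (ACTGGC, off=0): starts [2, 10, 98, 120] → cuts [2, 10, 98, 120]
  UxaVI (GGAAAAGG, off=1): starts [19, 50, 66, 89, 111] → cuts [20, 51, 67, 90, 112]
  VbrVI (GGCAA, off=4): starts [5, 29, 44, 60, 79, 106] → cuts [9, 33, 48, 64, 83, 110]

Pooled cuts: [2, 9, 10, 20, 33, 48, 51, 64, 67, 83, 90, 98, 110, 112, 120]

Fragments:
  [0,2): 2 bp
  [2,9): 7 bp
  [9,10): 1 bp
  [10,20): 10 bp
  [20,33): 13 bp
  [33,48): 15 bp
  [48,51): 3 bp
  [51,64): 13 bp
  [64,67): 3 bp
  [67,83): 16 bp
  [83,90): 7 bp
  [90,98): 8 bp
  [98,110): 12 bp
  [110,112): 2 bp
  [112,120): 8 bp
  [120,130): 10 bp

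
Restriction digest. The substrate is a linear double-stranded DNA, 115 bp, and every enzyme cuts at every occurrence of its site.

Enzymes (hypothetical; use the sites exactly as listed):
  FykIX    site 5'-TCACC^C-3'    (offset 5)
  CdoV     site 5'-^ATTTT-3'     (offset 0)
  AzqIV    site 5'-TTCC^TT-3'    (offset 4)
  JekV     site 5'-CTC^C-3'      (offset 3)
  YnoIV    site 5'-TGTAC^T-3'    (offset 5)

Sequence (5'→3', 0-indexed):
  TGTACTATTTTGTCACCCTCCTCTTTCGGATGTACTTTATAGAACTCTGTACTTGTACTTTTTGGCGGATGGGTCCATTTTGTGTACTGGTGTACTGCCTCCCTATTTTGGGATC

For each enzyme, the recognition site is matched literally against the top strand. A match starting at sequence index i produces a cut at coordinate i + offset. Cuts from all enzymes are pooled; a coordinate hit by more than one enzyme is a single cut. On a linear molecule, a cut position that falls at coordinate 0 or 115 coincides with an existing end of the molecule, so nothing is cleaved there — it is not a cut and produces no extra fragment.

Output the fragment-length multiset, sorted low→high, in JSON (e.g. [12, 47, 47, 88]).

Site scan:
  FykIX (TCACCC, off=5): starts [12] → cuts [17]
  CdoV (ATTTT, off=0): starts [6, 76, 104] → cuts [6, 76, 104]
  AzqIV (TTCCTT, off=4): no sites
  JekV (CTCC, off=3): starts [17, 98] → cuts [20, 101]
  YnoIV (TGTACT, off=5): starts [0, 30, 47, 53, 82, 90] → cuts [5, 35, 52, 58, 87, 95]

Pooled cuts: [5, 6, 17, 20, 35, 52, 58, 76, 87, 95, 101, 104]

Fragment lengths:
  [0,5): 5 bp
  [5,6): 1 bp
  [6,17): 11 bp
  [17,20): 3 bp
  [20,35): 15 bp
  [35,52): 17 bp
  [52,58): 6 bp
  [58,76): 18 bp
  [76,87): 11 bp
  [87,95): 8 bp
  [95,101): 6 bp
  [101,104): 3 bp
  [104,115): 11 bp

[1,3,3,5,6,6,8,11,11,11,15,17,18]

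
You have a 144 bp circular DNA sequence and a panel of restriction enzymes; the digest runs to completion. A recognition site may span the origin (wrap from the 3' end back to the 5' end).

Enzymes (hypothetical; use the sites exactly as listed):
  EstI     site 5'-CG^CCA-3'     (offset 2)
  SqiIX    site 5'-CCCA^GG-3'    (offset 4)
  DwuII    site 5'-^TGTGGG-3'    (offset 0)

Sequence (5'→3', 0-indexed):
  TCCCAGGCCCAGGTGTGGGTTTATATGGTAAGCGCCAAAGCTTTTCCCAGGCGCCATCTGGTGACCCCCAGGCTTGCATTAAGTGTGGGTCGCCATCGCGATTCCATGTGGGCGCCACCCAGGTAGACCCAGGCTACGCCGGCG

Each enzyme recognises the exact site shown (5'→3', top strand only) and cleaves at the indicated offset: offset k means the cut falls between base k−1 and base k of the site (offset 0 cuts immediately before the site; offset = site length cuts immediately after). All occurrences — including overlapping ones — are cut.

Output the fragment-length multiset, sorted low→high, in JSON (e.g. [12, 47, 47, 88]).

Per-enzyme occurrences:
  EstI (CGCCA, off=2): starts [32, 51, 90, 112] → cuts [34, 53, 92, 114]
  SqiIX (CCCAGG, off=4): starts [1, 7, 45, 66, 117, 127] → cuts [5, 11, 49, 70, 121, 131]
  DwuII (TGTGGG, off=0): starts [13, 83, 106] → cuts [13, 83, 106]

Pooled cuts: [5, 11, 13, 34, 49, 53, 70, 83, 92, 106, 114, 121, 131]

Fragment lengths:
  5→11: 6 bp
  11→13: 2 bp
  13→34: 21 bp
  34→49: 15 bp
  49→53: 4 bp
  53→70: 17 bp
  70→83: 13 bp
  83→92: 9 bp
  92→106: 14 bp
  106→114: 8 bp
  114→121: 7 bp
  121→131: 10 bp
  131→5 (wrap): 144-131+5 = 18 bp

[2,4,6,7,8,9,10,13,14,15,17,18,21]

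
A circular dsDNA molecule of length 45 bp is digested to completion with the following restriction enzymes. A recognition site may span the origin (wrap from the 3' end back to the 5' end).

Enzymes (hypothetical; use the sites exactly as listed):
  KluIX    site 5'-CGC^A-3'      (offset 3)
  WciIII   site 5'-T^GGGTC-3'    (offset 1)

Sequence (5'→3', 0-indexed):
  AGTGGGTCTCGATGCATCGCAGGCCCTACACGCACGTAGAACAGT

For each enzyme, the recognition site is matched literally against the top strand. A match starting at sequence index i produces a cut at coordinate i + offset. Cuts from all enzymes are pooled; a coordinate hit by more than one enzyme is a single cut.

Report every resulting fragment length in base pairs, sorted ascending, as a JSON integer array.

Per-enzyme occurrences:
  KluIX (CGCA, off=3): starts [17, 30] → cuts [20, 33]
  WciIII (TGGGTC, off=1): starts [2] → cuts [3]

All cut coordinates (distinct, sorted): [3, 20, 33]

Fragment lengths:
  3→20: 17 bp
  20→33: 13 bp
  33→3 (wrap): 45-33+3 = 15 bp

[13,15,17]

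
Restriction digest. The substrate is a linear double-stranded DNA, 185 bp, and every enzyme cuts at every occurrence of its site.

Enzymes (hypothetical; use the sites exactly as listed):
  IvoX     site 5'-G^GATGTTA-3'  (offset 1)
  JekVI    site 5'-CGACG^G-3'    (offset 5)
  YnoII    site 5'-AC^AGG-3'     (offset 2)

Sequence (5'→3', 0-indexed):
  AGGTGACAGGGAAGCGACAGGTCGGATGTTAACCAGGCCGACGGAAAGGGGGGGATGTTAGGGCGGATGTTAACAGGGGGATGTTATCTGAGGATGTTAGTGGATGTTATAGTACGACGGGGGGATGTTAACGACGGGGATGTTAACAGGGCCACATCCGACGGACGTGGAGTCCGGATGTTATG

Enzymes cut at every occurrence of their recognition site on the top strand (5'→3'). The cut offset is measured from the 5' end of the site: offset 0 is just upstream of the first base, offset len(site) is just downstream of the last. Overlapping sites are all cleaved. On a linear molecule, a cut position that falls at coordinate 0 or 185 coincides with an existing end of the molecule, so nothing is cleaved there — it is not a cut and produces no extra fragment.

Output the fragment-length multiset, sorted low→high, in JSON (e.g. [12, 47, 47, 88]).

[2,4,5,6,7,9,9,9,10,10,11,12,13,13,13,16,17,19]

Scan for sites:
  IvoX (GGATGTTA, off=1): starts [23, 52, 64, 78, 91, 101, 122, 137, 175] → cuts [24, 53, 65, 79, 92, 102, 123, 138, 176]
  JekVI (CGACGG, off=5): starts [38, 114, 131, 158] → cuts [43, 119, 136, 163]
  YnoII (ACAGG, off=2): starts [5, 16, 72, 145] → cuts [7, 18, 74, 147]

All cut coordinates (distinct, sorted): [7, 18, 24, 43, 53, 65, 74, 79, 92, 102, 119, 123, 136, 138, 147, 163, 176]

Fragment lengths:
  [0,7): 7 bp
  [7,18): 11 bp
  [18,24): 6 bp
  [24,43): 19 bp
  [43,53): 10 bp
  [53,65): 12 bp
  [65,74): 9 bp
  [74,79): 5 bp
  [79,92): 13 bp
  [92,102): 10 bp
  [102,119): 17 bp
  [119,123): 4 bp
  [123,136): 13 bp
  [136,138): 2 bp
  [138,147): 9 bp
  [147,163): 16 bp
  [163,176): 13 bp
  [176,185): 9 bp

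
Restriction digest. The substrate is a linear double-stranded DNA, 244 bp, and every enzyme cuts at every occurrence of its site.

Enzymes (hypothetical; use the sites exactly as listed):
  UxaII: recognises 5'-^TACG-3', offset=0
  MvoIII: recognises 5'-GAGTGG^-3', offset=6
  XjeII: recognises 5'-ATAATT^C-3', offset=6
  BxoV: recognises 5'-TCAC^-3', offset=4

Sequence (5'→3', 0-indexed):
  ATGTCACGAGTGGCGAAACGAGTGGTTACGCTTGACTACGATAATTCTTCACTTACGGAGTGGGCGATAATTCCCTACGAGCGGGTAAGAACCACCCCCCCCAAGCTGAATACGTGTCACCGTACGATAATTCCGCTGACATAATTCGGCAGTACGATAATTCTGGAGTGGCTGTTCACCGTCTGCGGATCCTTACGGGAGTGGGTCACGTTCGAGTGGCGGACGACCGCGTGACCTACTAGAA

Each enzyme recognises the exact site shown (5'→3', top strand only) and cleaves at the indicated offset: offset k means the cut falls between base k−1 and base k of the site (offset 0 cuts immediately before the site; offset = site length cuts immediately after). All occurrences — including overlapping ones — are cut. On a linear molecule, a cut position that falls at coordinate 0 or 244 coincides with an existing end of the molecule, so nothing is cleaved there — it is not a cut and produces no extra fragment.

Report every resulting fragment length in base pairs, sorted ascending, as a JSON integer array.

[1,1,2,3,5,6,6,6,7,8,9,9,10,10,10,10,10,10,10,11,12,14,14,25,35]

Site scan:
  UxaII TACG/0: at [26, 36, 53, 75, 110, 122, 152, 193] ⇒ [26, 36, 53, 75, 110, 122, 152, 193]
  MvoIII GAGTGG/6: at [7, 19, 57, 165, 198, 213] ⇒ [13, 25, 63, 171, 204, 219]
  XjeII ATAATTC/6: at [40, 66, 126, 140, 156] ⇒ [46, 72, 132, 146, 162]
  BxoV TCAC/4: at [3, 48, 116, 175, 205] ⇒ [7, 52, 120, 179, 209]

Pooled cuts: [7, 13, 25, 26, 36, 46, 52, 53, 63, 72, 75, 110, 120, 122, 132, 146, 152, 162, 171, 179, 193, 204, 209, 219]

Fragment lengths:
  [0,7): 7 bp
  [7,13): 6 bp
  [13,25): 12 bp
  [25,26): 1 bp
  [26,36): 10 bp
  [36,46): 10 bp
  [46,52): 6 bp
  [52,53): 1 bp
  [53,63): 10 bp
  [63,72): 9 bp
  [72,75): 3 bp
  [75,110): 35 bp
  [110,120): 10 bp
  [120,122): 2 bp
  [122,132): 10 bp
  [132,146): 14 bp
  [146,152): 6 bp
  [152,162): 10 bp
  [162,171): 9 bp
  [171,179): 8 bp
  [179,193): 14 bp
  [193,204): 11 bp
  [204,209): 5 bp
  [209,219): 10 bp
  [219,244): 25 bp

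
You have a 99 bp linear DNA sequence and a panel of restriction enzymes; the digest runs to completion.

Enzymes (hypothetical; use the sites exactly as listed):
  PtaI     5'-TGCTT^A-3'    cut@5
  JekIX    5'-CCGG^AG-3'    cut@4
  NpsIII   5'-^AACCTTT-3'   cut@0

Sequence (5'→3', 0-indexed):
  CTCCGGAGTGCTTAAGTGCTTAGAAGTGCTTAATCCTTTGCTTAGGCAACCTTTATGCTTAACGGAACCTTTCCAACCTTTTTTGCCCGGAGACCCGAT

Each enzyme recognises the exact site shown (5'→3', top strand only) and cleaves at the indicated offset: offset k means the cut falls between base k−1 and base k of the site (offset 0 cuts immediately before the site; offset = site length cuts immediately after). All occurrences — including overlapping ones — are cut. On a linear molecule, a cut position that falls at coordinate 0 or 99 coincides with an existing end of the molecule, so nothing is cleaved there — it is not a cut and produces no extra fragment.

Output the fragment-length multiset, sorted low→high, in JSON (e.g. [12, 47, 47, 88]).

[4,5,6,7,8,9,9,10,12,13,16]

Scan for sites:
  PtaI (TGCTTA, off=5): starts [8, 16, 26, 38, 55] → cuts [13, 21, 31, 43, 60]
  JekIX (CCGGAG, off=4): starts [2, 86] → cuts [6, 90]
  NpsIII (AACCTTT, off=0): starts [47, 65, 74] → cuts [47, 65, 74]

Pooled cuts: [6, 13, 21, 31, 43, 47, 60, 65, 74, 90]

Fragment lengths:
  [0,6): 6 bp
  [6,13): 7 bp
  [13,21): 8 bp
  [21,31): 10 bp
  [31,43): 12 bp
  [43,47): 4 bp
  [47,60): 13 bp
  [60,65): 5 bp
  [65,74): 9 bp
  [74,90): 16 bp
  [90,99): 9 bp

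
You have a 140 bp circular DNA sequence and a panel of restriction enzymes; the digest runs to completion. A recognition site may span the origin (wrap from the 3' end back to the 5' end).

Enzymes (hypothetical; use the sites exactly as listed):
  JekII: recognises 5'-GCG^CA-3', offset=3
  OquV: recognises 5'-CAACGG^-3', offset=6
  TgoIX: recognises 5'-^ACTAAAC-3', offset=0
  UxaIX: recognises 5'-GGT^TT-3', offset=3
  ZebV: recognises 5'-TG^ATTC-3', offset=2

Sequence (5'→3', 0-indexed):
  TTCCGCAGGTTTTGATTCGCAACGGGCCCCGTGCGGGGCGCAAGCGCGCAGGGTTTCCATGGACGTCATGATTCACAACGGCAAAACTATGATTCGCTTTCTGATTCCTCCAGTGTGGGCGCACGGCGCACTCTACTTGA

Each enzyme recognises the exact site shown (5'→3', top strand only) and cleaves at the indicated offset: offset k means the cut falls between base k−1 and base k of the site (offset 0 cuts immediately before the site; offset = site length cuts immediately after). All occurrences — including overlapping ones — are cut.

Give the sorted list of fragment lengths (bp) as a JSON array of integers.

Scan for sites:
  JekII (GCGCA, off=3): starts [37, 45, 118, 125] → cuts [40, 48, 121, 128]
  OquV (CAACGG, off=6): starts [19, 75] → cuts [25, 81]
  TgoIX (ACTAAAC, off=0): no sites
  UxaIX (GGTTT, off=3): starts [7, 51] → cuts [10, 54]
  ZebV (TGATTC, off=2): starts [12, 68, 89, 101, 137] → cuts [14, 70, 91, 103, 139]

All cut coordinates (distinct, sorted): [10, 14, 25, 40, 48, 54, 70, 81, 91, 103, 121, 128, 139]

Fragments:
  10→14: 4 bp
  14→25: 11 bp
  25→40: 15 bp
  40→48: 8 bp
  48→54: 6 bp
  54→70: 16 bp
  70→81: 11 bp
  81→91: 10 bp
  91→103: 12 bp
  103→121: 18 bp
  121→128: 7 bp
  128→139: 11 bp
  139→10 (wrap): 140-139+10 = 11 bp

[4,6,7,8,10,11,11,11,11,12,15,16,18]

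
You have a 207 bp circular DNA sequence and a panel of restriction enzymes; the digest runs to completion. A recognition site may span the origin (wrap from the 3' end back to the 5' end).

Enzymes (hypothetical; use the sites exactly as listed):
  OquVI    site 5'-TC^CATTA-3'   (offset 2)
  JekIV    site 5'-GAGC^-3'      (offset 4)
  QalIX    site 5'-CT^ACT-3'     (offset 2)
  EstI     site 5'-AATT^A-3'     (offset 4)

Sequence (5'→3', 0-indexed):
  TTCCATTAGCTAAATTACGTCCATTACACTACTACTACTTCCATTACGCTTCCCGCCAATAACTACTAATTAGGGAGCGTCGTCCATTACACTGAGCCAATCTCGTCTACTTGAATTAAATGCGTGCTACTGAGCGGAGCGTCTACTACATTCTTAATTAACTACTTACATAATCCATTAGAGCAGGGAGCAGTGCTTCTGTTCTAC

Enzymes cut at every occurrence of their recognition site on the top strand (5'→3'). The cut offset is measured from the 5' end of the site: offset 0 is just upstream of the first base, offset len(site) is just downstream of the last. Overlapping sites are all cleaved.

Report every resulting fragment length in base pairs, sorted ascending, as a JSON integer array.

[3,3,4,4,5,5,5,5,6,7,7,7,7,9,9,9,11,11,12,13,13,14,15,23]

Scan for sites:
  OquVI TCCATTA/2: at [1, 19, 39, 82, 173] ⇒ [3, 21, 41, 84, 175]
  JekIV GAGC/4: at [74, 93, 131, 136, 180, 187] ⇒ [78, 97, 135, 140, 184, 191]
  QalIX CTACT/2: at [28, 31, 34, 62, 106, 126, 142, 161, 203] ⇒ [30, 33, 36, 64, 108, 128, 144, 163, 205]
  EstI AATTA/4: at [12, 67, 113, 155] ⇒ [16, 71, 117, 159]

All cut coordinates (distinct, sorted): [3, 16, 21, 30, 33, 36, 41, 64, 71, 78, 84, 97, 108, 117, 128, 135, 140, 144, 159, 163, 175, 184, 191, 205]

Fragment lengths:
  3→16: 13 bp
  16→21: 5 bp
  21→30: 9 bp
  30→33: 3 bp
  33→36: 3 bp
  36→41: 5 bp
  41→64: 23 bp
  64→71: 7 bp
  71→78: 7 bp
  78→84: 6 bp
  84→97: 13 bp
  97→108: 11 bp
  108→117: 9 bp
  117→128: 11 bp
  128→135: 7 bp
  135→140: 5 bp
  140→144: 4 bp
  144→159: 15 bp
  159→163: 4 bp
  163→175: 12 bp
  175→184: 9 bp
  184→191: 7 bp
  191→205: 14 bp
  205→3 (wrap): 207-205+3 = 5 bp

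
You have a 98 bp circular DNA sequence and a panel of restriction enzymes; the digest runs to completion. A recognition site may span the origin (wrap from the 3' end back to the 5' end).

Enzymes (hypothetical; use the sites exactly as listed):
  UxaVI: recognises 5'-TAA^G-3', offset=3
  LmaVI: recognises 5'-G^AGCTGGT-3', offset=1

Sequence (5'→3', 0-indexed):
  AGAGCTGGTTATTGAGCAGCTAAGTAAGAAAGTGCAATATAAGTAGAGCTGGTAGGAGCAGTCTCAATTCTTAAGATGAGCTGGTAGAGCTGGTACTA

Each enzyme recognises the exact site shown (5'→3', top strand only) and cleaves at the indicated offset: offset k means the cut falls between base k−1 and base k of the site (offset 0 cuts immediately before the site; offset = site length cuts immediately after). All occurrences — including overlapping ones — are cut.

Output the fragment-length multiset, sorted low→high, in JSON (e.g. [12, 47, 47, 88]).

[1,4,4,4,9,12,15,21,28]

Site scan:
  UxaVI (TAAG, off=3): starts [20, 24, 39, 71, 96] → cuts [1, 23, 27, 42, 74]
  LmaVI (GAGCTGGT, off=1): starts [1, 45, 77, 86] → cuts [2, 46, 78, 87]

Pooled cuts: [1, 2, 23, 27, 42, 46, 74, 78, 87]

Fragment lengths:
  1→2: 1 bp
  2→23: 21 bp
  23→27: 4 bp
  27→42: 15 bp
  42→46: 4 bp
  46→74: 28 bp
  74→78: 4 bp
  78→87: 9 bp
  87→1 (wrap): 98-87+1 = 12 bp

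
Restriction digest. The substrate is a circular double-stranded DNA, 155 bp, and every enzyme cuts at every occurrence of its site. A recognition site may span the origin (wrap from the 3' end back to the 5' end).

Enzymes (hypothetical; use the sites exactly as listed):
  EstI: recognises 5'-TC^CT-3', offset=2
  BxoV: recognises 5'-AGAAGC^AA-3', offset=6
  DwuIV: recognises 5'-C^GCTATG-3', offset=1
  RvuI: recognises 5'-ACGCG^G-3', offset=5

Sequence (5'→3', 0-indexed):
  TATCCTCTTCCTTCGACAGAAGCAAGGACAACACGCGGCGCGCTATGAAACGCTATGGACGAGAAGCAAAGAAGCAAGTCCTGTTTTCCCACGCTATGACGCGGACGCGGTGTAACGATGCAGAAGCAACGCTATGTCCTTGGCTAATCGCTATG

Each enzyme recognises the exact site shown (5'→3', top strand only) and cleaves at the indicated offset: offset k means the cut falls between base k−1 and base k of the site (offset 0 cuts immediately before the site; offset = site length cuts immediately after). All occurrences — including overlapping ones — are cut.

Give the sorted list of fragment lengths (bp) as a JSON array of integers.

[3,4,5,6,6,8,8,10,10,11,11,12,13,14,16,18]

Scan for sites:
  EstI TCCT/2: at [2, 8, 78, 136] ⇒ [4, 10, 80, 138]
  BxoV AGAAGCAA/6: at [17, 61, 69, 121] ⇒ [23, 67, 75, 127]
  DwuIV CGCTATG/1: at [40, 50, 91, 129, 148] ⇒ [41, 51, 92, 130, 149]
  RvuI ACGCGG/5: at [32, 98, 104] ⇒ [37, 103, 109]

Pooled cuts: [4, 10, 23, 37, 41, 51, 67, 75, 80, 92, 103, 109, 127, 130, 138, 149]

Fragments:
  4→10: 6 bp
  10→23: 13 bp
  23→37: 14 bp
  37→41: 4 bp
  41→51: 10 bp
  51→67: 16 bp
  67→75: 8 bp
  75→80: 5 bp
  80→92: 12 bp
  92→103: 11 bp
  103→109: 6 bp
  109→127: 18 bp
  127→130: 3 bp
  130→138: 8 bp
  138→149: 11 bp
  149→4 (wrap): 155-149+4 = 10 bp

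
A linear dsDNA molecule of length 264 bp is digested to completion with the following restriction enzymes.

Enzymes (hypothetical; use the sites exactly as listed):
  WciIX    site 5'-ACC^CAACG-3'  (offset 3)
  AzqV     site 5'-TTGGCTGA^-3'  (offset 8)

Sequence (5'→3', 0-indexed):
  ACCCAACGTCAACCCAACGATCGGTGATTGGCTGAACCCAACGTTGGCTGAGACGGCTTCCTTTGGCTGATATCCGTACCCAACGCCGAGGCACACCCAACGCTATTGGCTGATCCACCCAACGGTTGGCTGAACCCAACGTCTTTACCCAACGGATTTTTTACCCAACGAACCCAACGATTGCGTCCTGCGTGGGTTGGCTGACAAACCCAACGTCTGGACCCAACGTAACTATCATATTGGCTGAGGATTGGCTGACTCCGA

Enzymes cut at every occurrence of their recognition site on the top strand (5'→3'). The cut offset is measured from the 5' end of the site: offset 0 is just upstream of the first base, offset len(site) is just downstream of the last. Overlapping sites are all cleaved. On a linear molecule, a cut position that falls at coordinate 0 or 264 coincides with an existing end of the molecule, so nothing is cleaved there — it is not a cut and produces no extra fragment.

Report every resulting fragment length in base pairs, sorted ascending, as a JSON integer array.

[3,3,3,6,6,6,9,10,11,11,13,13,13,14,16,16,17,19,21,24,30]

Per-enzyme occurrences:
  WciIX ACCCAACG/3: at [0, 11, 35, 77, 94, 116, 133, 146, 162, 171, 207, 220] ⇒ [3, 14, 38, 80, 97, 119, 136, 149, 165, 174, 210, 223]
  AzqV TTGGCTGA/8: at [27, 43, 62, 105, 125, 196, 239, 250] ⇒ [35, 51, 70, 113, 133, 204, 247, 258]

All cut coordinates (distinct, sorted): [3, 14, 35, 38, 51, 70, 80, 97, 113, 119, 133, 136, 149, 165, 174, 204, 210, 223, 247, 258]

Fragment lengths:
  [0,3): 3 bp
  [3,14): 11 bp
  [14,35): 21 bp
  [35,38): 3 bp
  [38,51): 13 bp
  [51,70): 19 bp
  [70,80): 10 bp
  [80,97): 17 bp
  [97,113): 16 bp
  [113,119): 6 bp
  [119,133): 14 bp
  [133,136): 3 bp
  [136,149): 13 bp
  [149,165): 16 bp
  [165,174): 9 bp
  [174,204): 30 bp
  [204,210): 6 bp
  [210,223): 13 bp
  [223,247): 24 bp
  [247,258): 11 bp
  [258,264): 6 bp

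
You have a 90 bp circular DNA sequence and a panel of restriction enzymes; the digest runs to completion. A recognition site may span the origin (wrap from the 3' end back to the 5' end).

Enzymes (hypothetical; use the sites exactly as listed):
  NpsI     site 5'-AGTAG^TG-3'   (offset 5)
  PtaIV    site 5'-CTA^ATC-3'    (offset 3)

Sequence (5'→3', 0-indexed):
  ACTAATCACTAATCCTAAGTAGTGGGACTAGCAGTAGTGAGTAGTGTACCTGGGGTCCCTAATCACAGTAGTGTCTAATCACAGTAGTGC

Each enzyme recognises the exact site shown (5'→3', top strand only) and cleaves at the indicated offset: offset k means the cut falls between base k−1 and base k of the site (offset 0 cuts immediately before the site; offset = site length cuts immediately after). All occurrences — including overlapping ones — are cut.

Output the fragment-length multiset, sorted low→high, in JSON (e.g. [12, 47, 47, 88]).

[6,7,7,7,10,10,11,15,17]

Site scan:
  NpsI (AGTAGTG, off=5): starts [17, 32, 39, 66, 82] → cuts [22, 37, 44, 71, 87]
  PtaIV (CTAATC, off=3): starts [1, 8, 58, 74] → cuts [4, 11, 61, 77]

All cut coordinates (distinct, sorted): [4, 11, 22, 37, 44, 61, 71, 77, 87]

Fragments:
  4→11: 7 bp
  11→22: 11 bp
  22→37: 15 bp
  37→44: 7 bp
  44→61: 17 bp
  61→71: 10 bp
  71→77: 6 bp
  77→87: 10 bp
  87→4 (wrap): 90-87+4 = 7 bp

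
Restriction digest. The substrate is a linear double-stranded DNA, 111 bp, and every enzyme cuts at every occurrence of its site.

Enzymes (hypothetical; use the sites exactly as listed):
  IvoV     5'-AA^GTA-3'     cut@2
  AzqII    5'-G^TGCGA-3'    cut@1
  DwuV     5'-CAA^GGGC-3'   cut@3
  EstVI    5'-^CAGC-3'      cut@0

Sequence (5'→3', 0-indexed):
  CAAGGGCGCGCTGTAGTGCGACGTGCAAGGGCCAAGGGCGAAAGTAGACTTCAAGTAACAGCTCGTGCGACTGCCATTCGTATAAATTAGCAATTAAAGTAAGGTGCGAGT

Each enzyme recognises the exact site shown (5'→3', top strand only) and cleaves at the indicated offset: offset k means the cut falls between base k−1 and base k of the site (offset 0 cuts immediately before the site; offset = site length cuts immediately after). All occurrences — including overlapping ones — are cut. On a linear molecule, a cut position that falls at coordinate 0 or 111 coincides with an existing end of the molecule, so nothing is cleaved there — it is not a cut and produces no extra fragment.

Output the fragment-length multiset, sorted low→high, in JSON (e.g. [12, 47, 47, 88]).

[3,4,6,7,7,7,8,11,12,13,33]

Per-enzyme occurrences:
  IvoV (AAGTA, off=2): starts [41, 52, 96] → cuts [43, 54, 98]
  AzqII (GTGCGA, off=1): starts [15, 64, 103] → cuts [16, 65, 104]
  DwuV (CAAGGGC, off=3): starts [0, 25, 32] → cuts [3, 28, 35]
  EstVI (CAGC, off=0): starts [58] → cuts [58]

All cut coordinates (distinct, sorted): [3, 16, 28, 35, 43, 54, 58, 65, 98, 104]

Fragment lengths:
  [0,3): 3 bp
  [3,16): 13 bp
  [16,28): 12 bp
  [28,35): 7 bp
  [35,43): 8 bp
  [43,54): 11 bp
  [54,58): 4 bp
  [58,65): 7 bp
  [65,98): 33 bp
  [98,104): 6 bp
  [104,111): 7 bp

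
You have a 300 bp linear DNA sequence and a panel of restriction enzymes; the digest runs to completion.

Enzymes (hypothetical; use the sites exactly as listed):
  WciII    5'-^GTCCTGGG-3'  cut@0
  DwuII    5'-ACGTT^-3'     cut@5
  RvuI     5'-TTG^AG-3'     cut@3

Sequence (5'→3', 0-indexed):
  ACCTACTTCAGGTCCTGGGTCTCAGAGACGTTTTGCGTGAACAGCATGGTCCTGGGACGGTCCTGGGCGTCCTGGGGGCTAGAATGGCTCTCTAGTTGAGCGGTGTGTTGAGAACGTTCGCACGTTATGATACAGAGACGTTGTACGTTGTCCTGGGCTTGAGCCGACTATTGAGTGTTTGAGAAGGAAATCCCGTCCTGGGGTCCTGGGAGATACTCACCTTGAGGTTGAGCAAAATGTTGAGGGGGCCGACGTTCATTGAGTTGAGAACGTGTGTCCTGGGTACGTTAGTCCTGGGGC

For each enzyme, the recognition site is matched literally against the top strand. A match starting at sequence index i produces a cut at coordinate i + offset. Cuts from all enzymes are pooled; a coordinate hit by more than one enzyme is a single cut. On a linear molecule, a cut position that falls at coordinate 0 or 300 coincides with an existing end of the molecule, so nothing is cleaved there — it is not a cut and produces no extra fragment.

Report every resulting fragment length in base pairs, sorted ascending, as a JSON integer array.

[1,5,5,6,7,8,8,8,8,9,9,10,11,11,12,12,12,12,13,14,14,16,16,21,22,30]

Scan for sites:
  WciII (GTCCTGGG, off=0): starts [11, 48, 59, 68, 149, 194, 202, 275, 290] → cuts [11, 48, 59, 68, 149, 194, 202, 275, 290]
  DwuII (ACGTT, off=5): starts [27, 113, 121, 137, 144, 251, 284] → cuts [32, 118, 126, 142, 149, 256, 289]
  RvuI (TTGAG, off=3): starts [95, 107, 158, 170, 178, 221, 227, 239, 258, 263] → cuts [98, 110, 161, 173, 181, 224, 230, 242, 261, 266]

All cut coordinates (distinct, sorted): [11, 32, 48, 59, 68, 98, 110, 118, 126, 142, 149, 161, 173, 181, 194, 202, 224, 230, 242, 256, 261, 266, 275, 289, 290]

Fragment lengths:
  [0,11): 11 bp
  [11,32): 21 bp
  [32,48): 16 bp
  [48,59): 11 bp
  [59,68): 9 bp
  [68,98): 30 bp
  [98,110): 12 bp
  [110,118): 8 bp
  [118,126): 8 bp
  [126,142): 16 bp
  [142,149): 7 bp
  [149,161): 12 bp
  [161,173): 12 bp
  [173,181): 8 bp
  [181,194): 13 bp
  [194,202): 8 bp
  [202,224): 22 bp
  [224,230): 6 bp
  [230,242): 12 bp
  [242,256): 14 bp
  [256,261): 5 bp
  [261,266): 5 bp
  [266,275): 9 bp
  [275,289): 14 bp
  [289,290): 1 bp
  [290,300): 10 bp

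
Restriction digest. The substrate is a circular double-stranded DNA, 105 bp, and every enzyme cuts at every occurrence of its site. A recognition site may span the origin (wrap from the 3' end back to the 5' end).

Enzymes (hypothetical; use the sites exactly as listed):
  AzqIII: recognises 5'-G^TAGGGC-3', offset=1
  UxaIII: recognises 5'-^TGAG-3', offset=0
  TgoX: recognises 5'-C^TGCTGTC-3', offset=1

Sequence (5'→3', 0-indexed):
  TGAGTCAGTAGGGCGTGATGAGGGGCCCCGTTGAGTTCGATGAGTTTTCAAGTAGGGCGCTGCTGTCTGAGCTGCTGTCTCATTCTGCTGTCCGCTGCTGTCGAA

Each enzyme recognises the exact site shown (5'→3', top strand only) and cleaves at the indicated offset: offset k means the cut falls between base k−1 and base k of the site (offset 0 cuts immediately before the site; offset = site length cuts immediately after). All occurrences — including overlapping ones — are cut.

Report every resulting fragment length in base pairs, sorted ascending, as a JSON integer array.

[5,7,8,8,9,10,10,10,12,13,13]

Scan for sites:
  AzqIII (GTAGGGC, off=1): starts [7, 51] → cuts [8, 52]
  UxaIII (TGAG, off=0): starts [0, 18, 31, 40, 67] → cuts [0, 18, 31, 40, 67]
  TgoX (CTGCTGTC, off=1): starts [59, 71, 84, 94] → cuts [60, 72, 85, 95]

All cut coordinates (distinct, sorted): [0, 8, 18, 31, 40, 52, 60, 67, 72, 85, 95]

Fragments:
  0→8: 8 bp
  8→18: 10 bp
  18→31: 13 bp
  31→40: 9 bp
  40→52: 12 bp
  52→60: 8 bp
  60→67: 7 bp
  67→72: 5 bp
  72→85: 13 bp
  85→95: 10 bp
  95→0 (wrap): 105-95+0 = 10 bp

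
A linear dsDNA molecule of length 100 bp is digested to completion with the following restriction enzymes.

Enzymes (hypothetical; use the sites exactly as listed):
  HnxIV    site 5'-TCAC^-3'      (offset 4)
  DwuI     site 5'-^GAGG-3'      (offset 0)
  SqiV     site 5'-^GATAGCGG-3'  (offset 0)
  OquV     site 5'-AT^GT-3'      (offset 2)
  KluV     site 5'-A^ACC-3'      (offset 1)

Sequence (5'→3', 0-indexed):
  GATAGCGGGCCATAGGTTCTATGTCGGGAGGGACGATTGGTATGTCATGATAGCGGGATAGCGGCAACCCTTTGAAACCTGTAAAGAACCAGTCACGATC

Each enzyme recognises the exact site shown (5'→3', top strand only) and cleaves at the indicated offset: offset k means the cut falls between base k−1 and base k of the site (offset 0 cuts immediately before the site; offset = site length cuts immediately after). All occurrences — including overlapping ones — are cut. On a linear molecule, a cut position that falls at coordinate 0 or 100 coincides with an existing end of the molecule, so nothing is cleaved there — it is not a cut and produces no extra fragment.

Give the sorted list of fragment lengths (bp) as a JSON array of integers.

[4,5,5,8,9,10,10,11,16,22]

Per-enzyme occurrences:
  HnxIV (TCAC, off=4): starts [92] → cuts [96]
  DwuI (GAGG, off=0): starts [27] → cuts [27]
  SqiV (GATAGCGG, off=0): starts [0, 48, 56] → cuts [48, 56] (position 0 is a terminus of the linear molecule — no cut)
  OquV (ATGT, off=2): starts [20, 41] → cuts [22, 43]
  KluV (AACC, off=1): starts [65, 75, 86] → cuts [66, 76, 87]

All cut coordinates (distinct, sorted): [22, 27, 43, 48, 56, 66, 76, 87, 96]

Fragment lengths:
  [0,22): 22 bp
  [22,27): 5 bp
  [27,43): 16 bp
  [43,48): 5 bp
  [48,56): 8 bp
  [56,66): 10 bp
  [66,76): 10 bp
  [76,87): 11 bp
  [87,96): 9 bp
  [96,100): 4 bp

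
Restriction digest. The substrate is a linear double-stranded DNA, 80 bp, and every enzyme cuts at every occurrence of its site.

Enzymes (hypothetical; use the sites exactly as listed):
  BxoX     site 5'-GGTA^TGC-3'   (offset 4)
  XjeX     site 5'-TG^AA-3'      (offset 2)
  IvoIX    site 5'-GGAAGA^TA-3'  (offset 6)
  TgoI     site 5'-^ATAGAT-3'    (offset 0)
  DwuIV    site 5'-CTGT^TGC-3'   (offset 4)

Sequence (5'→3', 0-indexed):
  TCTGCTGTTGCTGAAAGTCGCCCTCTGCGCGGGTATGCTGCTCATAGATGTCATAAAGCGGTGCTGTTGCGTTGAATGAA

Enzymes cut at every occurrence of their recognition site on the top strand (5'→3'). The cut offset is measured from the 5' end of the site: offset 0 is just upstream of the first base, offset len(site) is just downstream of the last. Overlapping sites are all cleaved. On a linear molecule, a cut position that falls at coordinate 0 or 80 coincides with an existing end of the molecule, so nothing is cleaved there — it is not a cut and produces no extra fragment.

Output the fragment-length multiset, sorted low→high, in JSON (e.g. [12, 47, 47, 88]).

Site scan:
  BxoX GGTATGC/4: at [31] ⇒ [35]
  XjeX TGAA/2: at [11, 72, 76] ⇒ [13, 74, 78]
  IvoIX (GGAAGATA, off=6): no sites
  TgoI ATAGAT/0: at [43] ⇒ [43]
  DwuIV CTGTTGC/4: at [4, 63] ⇒ [8, 67]

Pooled cuts: [8, 13, 35, 43, 67, 74, 78]

Fragments:
  [0,8): 8 bp
  [8,13): 5 bp
  [13,35): 22 bp
  [35,43): 8 bp
  [43,67): 24 bp
  [67,74): 7 bp
  [74,78): 4 bp
  [78,80): 2 bp

[2,4,5,7,8,8,22,24]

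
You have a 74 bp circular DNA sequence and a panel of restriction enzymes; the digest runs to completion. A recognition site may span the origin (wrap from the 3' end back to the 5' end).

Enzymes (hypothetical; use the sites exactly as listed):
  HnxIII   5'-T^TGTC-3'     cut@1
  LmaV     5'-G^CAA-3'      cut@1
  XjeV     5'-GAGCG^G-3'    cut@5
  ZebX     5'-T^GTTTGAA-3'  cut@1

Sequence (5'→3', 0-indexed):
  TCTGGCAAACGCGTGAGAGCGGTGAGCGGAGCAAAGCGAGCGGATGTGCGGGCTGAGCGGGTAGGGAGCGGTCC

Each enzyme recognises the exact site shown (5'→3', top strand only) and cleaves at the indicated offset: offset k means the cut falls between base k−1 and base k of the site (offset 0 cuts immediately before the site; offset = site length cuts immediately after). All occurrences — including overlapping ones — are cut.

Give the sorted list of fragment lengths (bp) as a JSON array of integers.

[3,7,9,11,11,16,17]

Scan for sites:
  HnxIII (TTGTC, off=1): no sites
  LmaV (GCAA, off=1): starts [4, 30] → cuts [5, 31]
  XjeV (GAGCGG, off=5): starts [16, 23, 37, 54, 65] → cuts [21, 28, 42, 59, 70]
  ZebX (TGTTTGAA, off=1): no sites

All cut coordinates (distinct, sorted): [5, 21, 28, 31, 42, 59, 70]

Fragment lengths:
  5→21: 16 bp
  21→28: 7 bp
  28→31: 3 bp
  31→42: 11 bp
  42→59: 17 bp
  59→70: 11 bp
  70→5 (wrap): 74-70+5 = 9 bp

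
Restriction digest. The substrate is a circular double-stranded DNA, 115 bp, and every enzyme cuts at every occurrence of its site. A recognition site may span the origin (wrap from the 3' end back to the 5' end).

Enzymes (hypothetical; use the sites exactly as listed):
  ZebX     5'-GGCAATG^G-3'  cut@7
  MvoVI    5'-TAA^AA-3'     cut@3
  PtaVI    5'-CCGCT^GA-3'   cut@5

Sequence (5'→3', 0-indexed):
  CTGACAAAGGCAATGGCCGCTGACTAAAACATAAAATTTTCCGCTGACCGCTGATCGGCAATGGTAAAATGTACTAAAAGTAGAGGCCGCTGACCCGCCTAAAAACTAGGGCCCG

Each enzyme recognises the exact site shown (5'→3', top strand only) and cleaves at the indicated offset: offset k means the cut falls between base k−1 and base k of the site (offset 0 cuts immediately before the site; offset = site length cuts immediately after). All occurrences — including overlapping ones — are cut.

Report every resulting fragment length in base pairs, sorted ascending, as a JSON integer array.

Per-enzyme occurrences:
  ZebX (GGCAATGG, off=7): starts [8, 56] → cuts [15, 63]
  MvoVI (TAAAA, off=3): starts [24, 31, 64, 74, 99] → cuts [27, 34, 67, 77, 102]
  PtaVI (CCGCTGA, off=5): starts [16, 40, 47, 86, 112] → cuts [2, 21, 45, 52, 91]

Pooled cuts: [2, 15, 21, 27, 34, 45, 52, 63, 67, 77, 91, 102]

Fragment lengths:
  2→15: 13 bp
  15→21: 6 bp
  21→27: 6 bp
  27→34: 7 bp
  34→45: 11 bp
  45→52: 7 bp
  52→63: 11 bp
  63→67: 4 bp
  67→77: 10 bp
  77→91: 14 bp
  91→102: 11 bp
  102→2 (wrap): 115-102+2 = 15 bp

[4,6,6,7,7,10,11,11,11,13,14,15]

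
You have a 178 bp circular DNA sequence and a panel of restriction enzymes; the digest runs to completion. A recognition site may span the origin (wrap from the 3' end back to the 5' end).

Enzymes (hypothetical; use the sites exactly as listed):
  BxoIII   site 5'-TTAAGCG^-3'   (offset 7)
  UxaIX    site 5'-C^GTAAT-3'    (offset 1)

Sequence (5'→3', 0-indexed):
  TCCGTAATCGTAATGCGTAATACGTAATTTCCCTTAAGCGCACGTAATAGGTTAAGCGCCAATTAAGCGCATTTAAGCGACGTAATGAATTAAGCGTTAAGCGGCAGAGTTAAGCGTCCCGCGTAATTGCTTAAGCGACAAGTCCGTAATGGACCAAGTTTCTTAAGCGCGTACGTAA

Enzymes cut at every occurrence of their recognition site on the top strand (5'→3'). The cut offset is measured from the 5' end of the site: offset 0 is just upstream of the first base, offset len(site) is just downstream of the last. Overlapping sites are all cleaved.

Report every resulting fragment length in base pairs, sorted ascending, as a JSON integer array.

Scan for sites:
  BxoIII TTAAGCG/7: at [33, 51, 62, 72, 89, 96, 109, 130, 162] ⇒ [40, 58, 69, 79, 96, 103, 116, 137, 169]
  UxaIX CGTAAT/1: at [2, 8, 15, 22, 42, 80, 121, 144, 173] ⇒ [3, 9, 16, 23, 43, 81, 122, 145, 174]

Pooled cuts: [3, 9, 16, 23, 40, 43, 58, 69, 79, 81, 96, 103, 116, 122, 137, 145, 169, 174]

Fragments:
  3→9: 6 bp
  9→16: 7 bp
  16→23: 7 bp
  23→40: 17 bp
  40→43: 3 bp
  43→58: 15 bp
  58→69: 11 bp
  69→79: 10 bp
  79→81: 2 bp
  81→96: 15 bp
  96→103: 7 bp
  103→116: 13 bp
  116→122: 6 bp
  122→137: 15 bp
  137→145: 8 bp
  145→169: 24 bp
  169→174: 5 bp
  174→3 (wrap): 178-174+3 = 7 bp

[2,3,5,6,6,7,7,7,7,8,10,11,13,15,15,15,17,24]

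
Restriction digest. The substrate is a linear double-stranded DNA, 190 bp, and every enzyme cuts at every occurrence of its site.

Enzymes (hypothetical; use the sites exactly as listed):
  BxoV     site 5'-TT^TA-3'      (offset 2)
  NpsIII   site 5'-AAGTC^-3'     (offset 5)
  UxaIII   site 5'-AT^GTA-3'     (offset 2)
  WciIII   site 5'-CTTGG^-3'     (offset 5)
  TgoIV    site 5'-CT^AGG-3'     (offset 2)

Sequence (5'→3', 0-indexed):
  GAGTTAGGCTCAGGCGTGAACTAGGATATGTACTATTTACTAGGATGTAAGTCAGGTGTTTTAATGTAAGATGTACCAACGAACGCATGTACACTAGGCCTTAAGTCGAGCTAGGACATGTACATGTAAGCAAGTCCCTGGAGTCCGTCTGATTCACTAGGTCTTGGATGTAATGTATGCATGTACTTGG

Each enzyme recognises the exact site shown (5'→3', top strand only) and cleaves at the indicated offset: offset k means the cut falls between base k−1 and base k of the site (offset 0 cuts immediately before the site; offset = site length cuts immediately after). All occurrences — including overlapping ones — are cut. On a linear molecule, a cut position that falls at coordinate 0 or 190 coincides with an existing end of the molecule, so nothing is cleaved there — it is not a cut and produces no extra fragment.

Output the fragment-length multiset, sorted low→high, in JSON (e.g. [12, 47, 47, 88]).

Per-enzyme occurrences:
  BxoV TTTA/2: at [35, 59] ⇒ [37, 61]
  NpsIII AAGTC/5: at [48, 102, 131] ⇒ [53, 107, 136]
  UxaIII ATGTA/2: at [27, 44, 63, 70, 86, 117, 123, 167, 172, 180] ⇒ [29, 46, 65, 72, 88, 119, 125, 169, 174, 182]
  WciIII CTTGG/5: at [162, 185] ⇒ [167] (position 190 is a terminus of the linear molecule — no cut)
  TgoIV CTAGG/2: at [20, 39, 93, 110, 156] ⇒ [22, 41, 95, 112, 158]

Pooled cuts: [22, 29, 37, 41, 46, 53, 61, 65, 72, 88, 95, 107, 112, 119, 125, 136, 158, 167, 169, 174, 182]

Fragments:
  [0,22): 22 bp
  [22,29): 7 bp
  [29,37): 8 bp
  [37,41): 4 bp
  [41,46): 5 bp
  [46,53): 7 bp
  [53,61): 8 bp
  [61,65): 4 bp
  [65,72): 7 bp
  [72,88): 16 bp
  [88,95): 7 bp
  [95,107): 12 bp
  [107,112): 5 bp
  [112,119): 7 bp
  [119,125): 6 bp
  [125,136): 11 bp
  [136,158): 22 bp
  [158,167): 9 bp
  [167,169): 2 bp
  [169,174): 5 bp
  [174,182): 8 bp
  [182,190): 8 bp

[2,4,4,5,5,5,6,7,7,7,7,7,8,8,8,8,9,11,12,16,22,22]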